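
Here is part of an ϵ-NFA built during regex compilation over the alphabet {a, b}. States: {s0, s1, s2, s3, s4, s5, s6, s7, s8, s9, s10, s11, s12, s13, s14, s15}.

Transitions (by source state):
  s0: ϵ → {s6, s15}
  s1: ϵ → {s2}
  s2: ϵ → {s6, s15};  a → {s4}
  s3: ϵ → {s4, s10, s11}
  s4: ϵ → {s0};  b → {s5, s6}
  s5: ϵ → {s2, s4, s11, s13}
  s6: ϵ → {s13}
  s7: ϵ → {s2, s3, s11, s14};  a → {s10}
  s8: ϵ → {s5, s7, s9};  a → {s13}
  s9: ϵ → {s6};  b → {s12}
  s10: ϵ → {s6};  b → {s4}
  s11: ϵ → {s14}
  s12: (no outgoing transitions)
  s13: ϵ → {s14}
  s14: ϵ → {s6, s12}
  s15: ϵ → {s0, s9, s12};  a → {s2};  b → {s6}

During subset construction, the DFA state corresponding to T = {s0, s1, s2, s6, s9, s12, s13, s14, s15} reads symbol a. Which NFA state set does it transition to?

{s0, s2, s4, s6, s9, s12, s13, s14, s15}

s2 on a → {s4}.
s15 on a → {s2}.
No a-transition from s0, s1, s6, s9, s12, s13, s14.
Union after reading a: {s2, s4}.
Now take the ϵ-closure:
From s2 via ϵ: add s6, s15.
From s4 via ϵ: add s0.
From s6 via ϵ: add s13.
From s15 via ϵ: add s9, s12.
From s13 via ϵ: add s14.
No new states can be added; the closed set is {s0, s2, s4, s6, s9, s12, s13, s14, s15}.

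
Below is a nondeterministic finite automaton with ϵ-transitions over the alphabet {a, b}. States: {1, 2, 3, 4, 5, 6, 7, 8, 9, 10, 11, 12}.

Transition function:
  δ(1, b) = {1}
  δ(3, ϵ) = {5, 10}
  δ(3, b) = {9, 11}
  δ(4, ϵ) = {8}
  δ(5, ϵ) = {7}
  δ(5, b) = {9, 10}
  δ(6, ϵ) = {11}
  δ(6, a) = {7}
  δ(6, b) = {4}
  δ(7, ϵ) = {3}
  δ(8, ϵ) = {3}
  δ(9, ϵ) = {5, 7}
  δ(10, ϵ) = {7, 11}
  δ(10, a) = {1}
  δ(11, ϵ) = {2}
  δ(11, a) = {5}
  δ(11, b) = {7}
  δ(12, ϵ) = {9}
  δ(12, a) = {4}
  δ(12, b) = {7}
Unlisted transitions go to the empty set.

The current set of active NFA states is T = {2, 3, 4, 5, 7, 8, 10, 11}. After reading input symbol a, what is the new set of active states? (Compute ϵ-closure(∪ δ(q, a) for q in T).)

10 on a → {1}.
11 on a → {5}.
No a-transition from 2, 3, 4, 5, 7, 8.
Union after reading a: {1, 5}.
Now take the ϵ-closure:
From 5 via ϵ: add 7.
From 7 via ϵ: add 3.
From 3 via ϵ: add 10.
From 10 via ϵ: add 11.
From 11 via ϵ: add 2.
No new states can be added; the closed set is {1, 2, 3, 5, 7, 10, 11}.

{1, 2, 3, 5, 7, 10, 11}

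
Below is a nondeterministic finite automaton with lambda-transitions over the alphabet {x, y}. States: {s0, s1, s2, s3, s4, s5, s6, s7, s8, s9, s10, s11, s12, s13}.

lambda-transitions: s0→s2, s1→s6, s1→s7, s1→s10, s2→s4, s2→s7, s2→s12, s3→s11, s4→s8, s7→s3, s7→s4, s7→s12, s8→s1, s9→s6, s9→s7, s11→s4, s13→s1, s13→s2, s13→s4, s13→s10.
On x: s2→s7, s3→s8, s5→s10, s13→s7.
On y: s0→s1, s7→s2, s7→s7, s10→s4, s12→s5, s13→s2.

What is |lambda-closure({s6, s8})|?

Start with {s6, s8}.
From s8 via lambda: add s1.
From s1 via lambda: add s7, s10.
From s7 via lambda: add s3, s4, s12.
From s3 via lambda: add s11.
lambda-closure = {s1, s3, s4, s6, s7, s8, s10, s11, s12}, which has 9 states.

9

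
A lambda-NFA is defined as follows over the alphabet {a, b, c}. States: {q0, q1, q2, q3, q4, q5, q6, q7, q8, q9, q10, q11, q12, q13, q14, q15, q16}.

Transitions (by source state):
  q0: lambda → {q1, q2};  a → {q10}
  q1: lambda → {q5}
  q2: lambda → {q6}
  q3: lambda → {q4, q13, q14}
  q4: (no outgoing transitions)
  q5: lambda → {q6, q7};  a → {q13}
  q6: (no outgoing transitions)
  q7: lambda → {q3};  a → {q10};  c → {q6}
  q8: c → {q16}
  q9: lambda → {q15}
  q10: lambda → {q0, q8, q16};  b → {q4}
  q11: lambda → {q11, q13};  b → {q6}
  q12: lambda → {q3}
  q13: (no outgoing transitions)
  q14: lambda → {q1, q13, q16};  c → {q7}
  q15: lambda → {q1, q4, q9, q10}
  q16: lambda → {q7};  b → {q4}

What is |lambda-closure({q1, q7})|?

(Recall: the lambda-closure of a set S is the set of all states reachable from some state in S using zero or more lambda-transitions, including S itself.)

9

Start with {q1, q7}.
From q1 via lambda: add q5.
From q7 via lambda: add q3.
From q3 via lambda: add q4, q13, q14.
From q5 via lambda: add q6.
From q14 via lambda: add q16.
lambda-closure = {q1, q3, q4, q5, q6, q7, q13, q14, q16}, which has 9 states.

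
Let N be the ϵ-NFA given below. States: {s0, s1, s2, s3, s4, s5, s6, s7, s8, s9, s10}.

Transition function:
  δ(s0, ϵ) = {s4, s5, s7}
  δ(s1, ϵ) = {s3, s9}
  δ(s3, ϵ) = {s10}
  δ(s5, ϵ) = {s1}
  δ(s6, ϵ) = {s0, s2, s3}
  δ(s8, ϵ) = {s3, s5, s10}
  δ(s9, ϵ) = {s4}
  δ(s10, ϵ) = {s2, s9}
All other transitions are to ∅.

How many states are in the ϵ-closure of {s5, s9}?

Start with {s5, s9}.
From s5 via ϵ: add s1.
From s9 via ϵ: add s4.
From s1 via ϵ: add s3.
From s3 via ϵ: add s10.
From s10 via ϵ: add s2.
ϵ-closure = {s1, s2, s3, s4, s5, s9, s10}, which has 7 states.

7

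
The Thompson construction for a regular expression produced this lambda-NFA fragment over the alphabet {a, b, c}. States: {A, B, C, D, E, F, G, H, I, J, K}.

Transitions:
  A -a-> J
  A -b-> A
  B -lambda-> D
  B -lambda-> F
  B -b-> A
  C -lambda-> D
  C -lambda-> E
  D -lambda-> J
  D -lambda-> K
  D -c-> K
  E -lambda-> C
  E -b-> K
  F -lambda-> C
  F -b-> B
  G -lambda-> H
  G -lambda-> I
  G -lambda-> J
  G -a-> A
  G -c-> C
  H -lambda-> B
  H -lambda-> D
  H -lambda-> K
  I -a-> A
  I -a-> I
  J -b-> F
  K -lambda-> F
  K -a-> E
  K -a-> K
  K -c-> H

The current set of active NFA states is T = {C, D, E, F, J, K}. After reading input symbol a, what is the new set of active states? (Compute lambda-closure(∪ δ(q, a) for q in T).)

K on a → {E, K}.
No a-transition from C, D, E, F, J.
Union after reading a: {E, K}.
Now take the lambda-closure:
From E via lambda: add C.
From K via lambda: add F.
From C via lambda: add D.
From D via lambda: add J.
No new states can be added; the closed set is {C, D, E, F, J, K}.

{C, D, E, F, J, K}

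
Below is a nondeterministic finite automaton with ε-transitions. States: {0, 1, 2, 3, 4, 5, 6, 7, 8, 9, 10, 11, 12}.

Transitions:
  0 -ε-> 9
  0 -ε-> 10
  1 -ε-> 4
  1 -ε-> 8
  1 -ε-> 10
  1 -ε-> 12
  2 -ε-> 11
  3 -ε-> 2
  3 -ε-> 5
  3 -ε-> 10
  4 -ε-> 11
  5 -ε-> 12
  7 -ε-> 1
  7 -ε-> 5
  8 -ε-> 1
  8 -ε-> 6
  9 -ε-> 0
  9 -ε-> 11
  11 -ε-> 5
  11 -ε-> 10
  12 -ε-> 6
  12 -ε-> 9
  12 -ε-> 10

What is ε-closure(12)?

Start with {12}.
From 12 via ε: add 6, 9, 10.
From 9 via ε: add 0, 11.
From 11 via ε: add 5.
No new states can be added; the closed set is {0, 5, 6, 9, 10, 11, 12}.

{0, 5, 6, 9, 10, 11, 12}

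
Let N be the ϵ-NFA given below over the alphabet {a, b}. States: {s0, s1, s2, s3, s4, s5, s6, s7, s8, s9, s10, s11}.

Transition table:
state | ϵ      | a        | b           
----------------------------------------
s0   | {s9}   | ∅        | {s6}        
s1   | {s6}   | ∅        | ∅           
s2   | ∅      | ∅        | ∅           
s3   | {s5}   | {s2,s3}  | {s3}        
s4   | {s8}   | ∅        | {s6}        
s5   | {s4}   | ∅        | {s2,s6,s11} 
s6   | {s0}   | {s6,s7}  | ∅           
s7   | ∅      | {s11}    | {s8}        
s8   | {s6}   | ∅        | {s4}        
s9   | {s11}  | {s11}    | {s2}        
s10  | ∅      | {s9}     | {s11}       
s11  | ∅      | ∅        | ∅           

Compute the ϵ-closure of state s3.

Start with {s3}.
From s3 via ϵ: add s5.
From s5 via ϵ: add s4.
From s4 via ϵ: add s8.
From s8 via ϵ: add s6.
From s6 via ϵ: add s0.
From s0 via ϵ: add s9.
From s9 via ϵ: add s11.
No new states can be added; the closed set is {s0, s3, s4, s5, s6, s8, s9, s11}.

{s0, s3, s4, s5, s6, s8, s9, s11}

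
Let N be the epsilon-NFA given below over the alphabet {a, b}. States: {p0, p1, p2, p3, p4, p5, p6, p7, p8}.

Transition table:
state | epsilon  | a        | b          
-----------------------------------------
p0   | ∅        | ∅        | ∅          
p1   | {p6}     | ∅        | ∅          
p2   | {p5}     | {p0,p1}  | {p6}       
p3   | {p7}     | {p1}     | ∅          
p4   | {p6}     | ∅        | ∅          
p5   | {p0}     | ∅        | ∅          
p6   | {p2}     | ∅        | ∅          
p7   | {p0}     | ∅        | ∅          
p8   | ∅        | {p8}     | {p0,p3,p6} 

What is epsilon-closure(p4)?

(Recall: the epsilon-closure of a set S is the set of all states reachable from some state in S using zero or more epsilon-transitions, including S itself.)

Start with {p4}.
From p4 via epsilon: add p6.
From p6 via epsilon: add p2.
From p2 via epsilon: add p5.
From p5 via epsilon: add p0.
No new states can be added; the closed set is {p0, p2, p4, p5, p6}.

{p0, p2, p4, p5, p6}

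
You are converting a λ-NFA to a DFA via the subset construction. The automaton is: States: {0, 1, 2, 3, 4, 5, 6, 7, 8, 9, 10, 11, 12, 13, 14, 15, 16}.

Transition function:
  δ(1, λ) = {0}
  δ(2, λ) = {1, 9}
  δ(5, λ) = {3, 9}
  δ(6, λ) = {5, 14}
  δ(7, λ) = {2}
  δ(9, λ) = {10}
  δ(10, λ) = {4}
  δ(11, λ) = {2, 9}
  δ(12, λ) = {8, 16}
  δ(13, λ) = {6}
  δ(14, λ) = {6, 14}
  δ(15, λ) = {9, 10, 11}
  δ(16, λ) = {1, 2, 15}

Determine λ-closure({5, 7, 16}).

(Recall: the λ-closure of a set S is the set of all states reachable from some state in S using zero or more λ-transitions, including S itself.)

{0, 1, 2, 3, 4, 5, 7, 9, 10, 11, 15, 16}

Start with {5, 7, 16}.
From 5 via λ: add 3, 9.
From 7 via λ: add 2.
From 16 via λ: add 1, 15.
From 1 via λ: add 0.
From 9 via λ: add 10.
From 15 via λ: add 11.
From 10 via λ: add 4.
No new states can be added; the closed set is {0, 1, 2, 3, 4, 5, 7, 9, 10, 11, 15, 16}.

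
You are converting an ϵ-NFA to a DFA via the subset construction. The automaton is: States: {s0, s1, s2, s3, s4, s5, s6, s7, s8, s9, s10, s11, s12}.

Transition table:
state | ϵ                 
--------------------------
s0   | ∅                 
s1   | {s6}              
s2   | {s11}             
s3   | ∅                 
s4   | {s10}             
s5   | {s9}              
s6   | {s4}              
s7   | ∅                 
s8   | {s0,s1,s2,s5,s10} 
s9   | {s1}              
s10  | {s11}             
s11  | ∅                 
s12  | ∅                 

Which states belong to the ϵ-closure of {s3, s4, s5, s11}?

{s1, s3, s4, s5, s6, s9, s10, s11}

Start with {s3, s4, s5, s11}.
From s4 via ϵ: add s10.
From s5 via ϵ: add s9.
From s9 via ϵ: add s1.
From s1 via ϵ: add s6.
No new states can be added; the closed set is {s1, s3, s4, s5, s6, s9, s10, s11}.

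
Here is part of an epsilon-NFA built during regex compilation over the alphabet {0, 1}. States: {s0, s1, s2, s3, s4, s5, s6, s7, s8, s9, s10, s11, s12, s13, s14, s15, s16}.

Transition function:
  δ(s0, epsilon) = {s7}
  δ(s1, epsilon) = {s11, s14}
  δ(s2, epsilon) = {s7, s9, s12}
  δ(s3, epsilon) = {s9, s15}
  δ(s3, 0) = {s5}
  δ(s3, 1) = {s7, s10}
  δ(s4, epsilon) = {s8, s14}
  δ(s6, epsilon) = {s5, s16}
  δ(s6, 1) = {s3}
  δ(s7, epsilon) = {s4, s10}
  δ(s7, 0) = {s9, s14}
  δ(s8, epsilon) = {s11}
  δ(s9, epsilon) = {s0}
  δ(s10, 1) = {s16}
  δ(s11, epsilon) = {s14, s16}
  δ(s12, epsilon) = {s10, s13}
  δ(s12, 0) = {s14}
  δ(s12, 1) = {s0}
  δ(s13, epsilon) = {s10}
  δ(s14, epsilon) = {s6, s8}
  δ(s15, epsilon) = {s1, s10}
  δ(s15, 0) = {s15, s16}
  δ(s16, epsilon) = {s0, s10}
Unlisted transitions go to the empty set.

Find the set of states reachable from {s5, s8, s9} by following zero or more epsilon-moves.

Start with {s5, s8, s9}.
From s8 via epsilon: add s11.
From s9 via epsilon: add s0.
From s0 via epsilon: add s7.
From s11 via epsilon: add s14, s16.
From s7 via epsilon: add s4, s10.
From s14 via epsilon: add s6.
No new states can be added; the closed set is {s0, s4, s5, s6, s7, s8, s9, s10, s11, s14, s16}.

{s0, s4, s5, s6, s7, s8, s9, s10, s11, s14, s16}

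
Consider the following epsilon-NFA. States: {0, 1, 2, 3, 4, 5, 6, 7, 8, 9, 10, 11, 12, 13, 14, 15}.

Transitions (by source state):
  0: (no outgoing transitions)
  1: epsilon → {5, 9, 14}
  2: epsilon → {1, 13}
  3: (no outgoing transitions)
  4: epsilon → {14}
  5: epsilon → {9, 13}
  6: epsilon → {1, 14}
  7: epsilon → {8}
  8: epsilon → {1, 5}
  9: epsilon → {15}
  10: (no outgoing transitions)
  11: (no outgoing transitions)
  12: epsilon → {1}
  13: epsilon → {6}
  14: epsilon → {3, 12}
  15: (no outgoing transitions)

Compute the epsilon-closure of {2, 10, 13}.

Start with {2, 10, 13}.
From 2 via epsilon: add 1.
From 13 via epsilon: add 6.
From 1 via epsilon: add 5, 9, 14.
From 9 via epsilon: add 15.
From 14 via epsilon: add 3, 12.
No new states can be added; the closed set is {1, 2, 3, 5, 6, 9, 10, 12, 13, 14, 15}.

{1, 2, 3, 5, 6, 9, 10, 12, 13, 14, 15}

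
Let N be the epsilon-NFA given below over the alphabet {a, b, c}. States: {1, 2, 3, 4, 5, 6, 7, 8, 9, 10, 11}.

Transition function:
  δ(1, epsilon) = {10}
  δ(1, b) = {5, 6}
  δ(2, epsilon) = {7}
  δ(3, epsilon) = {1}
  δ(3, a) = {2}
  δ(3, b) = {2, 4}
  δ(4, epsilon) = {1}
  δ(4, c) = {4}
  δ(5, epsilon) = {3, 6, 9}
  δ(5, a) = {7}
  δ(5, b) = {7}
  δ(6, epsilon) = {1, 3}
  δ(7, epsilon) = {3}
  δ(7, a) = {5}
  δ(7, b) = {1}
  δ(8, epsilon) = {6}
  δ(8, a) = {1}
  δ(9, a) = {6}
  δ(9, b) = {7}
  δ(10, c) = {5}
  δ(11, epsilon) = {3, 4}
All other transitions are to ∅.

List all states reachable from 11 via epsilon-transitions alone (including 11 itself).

{1, 3, 4, 10, 11}

Start with {11}.
From 11 via epsilon: add 3, 4.
From 3 via epsilon: add 1.
From 1 via epsilon: add 10.
No new states can be added; the closed set is {1, 3, 4, 10, 11}.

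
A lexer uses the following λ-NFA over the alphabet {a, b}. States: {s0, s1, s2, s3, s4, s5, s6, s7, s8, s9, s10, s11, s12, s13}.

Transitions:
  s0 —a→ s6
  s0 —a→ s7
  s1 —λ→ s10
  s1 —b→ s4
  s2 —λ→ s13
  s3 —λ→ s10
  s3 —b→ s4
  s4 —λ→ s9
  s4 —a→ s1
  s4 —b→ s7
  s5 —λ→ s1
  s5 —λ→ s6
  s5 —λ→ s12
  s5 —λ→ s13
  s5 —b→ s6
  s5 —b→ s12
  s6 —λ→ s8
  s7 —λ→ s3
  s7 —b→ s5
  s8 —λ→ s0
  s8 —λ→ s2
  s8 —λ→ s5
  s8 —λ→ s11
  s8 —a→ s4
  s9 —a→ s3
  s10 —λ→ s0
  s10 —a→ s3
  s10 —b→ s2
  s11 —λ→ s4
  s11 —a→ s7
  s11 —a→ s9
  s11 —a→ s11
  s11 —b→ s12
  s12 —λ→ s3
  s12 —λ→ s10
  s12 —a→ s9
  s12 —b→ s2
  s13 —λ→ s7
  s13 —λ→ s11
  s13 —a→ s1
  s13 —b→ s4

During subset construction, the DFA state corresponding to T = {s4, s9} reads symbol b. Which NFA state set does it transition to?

s4 on b → {s7}.
No b-transition from s9.
Union after reading b: {s7}.
Now take the λ-closure:
From s7 via λ: add s3.
From s3 via λ: add s10.
From s10 via λ: add s0.
No new states can be added; the closed set is {s0, s3, s7, s10}.

{s0, s3, s7, s10}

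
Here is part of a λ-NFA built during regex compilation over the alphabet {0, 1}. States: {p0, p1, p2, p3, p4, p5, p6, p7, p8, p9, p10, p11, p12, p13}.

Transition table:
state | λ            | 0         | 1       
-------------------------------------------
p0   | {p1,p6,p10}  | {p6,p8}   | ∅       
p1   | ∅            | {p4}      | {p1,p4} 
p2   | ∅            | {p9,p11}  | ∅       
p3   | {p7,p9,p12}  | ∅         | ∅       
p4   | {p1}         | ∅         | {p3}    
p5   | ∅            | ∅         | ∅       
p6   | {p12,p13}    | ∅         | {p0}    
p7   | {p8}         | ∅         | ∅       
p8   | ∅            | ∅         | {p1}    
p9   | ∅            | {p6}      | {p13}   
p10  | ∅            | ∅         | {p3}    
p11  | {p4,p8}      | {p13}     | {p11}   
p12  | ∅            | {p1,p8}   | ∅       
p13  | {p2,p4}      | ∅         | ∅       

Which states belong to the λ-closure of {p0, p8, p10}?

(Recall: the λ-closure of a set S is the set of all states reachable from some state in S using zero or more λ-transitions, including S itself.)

Start with {p0, p8, p10}.
From p0 via λ: add p1, p6.
From p6 via λ: add p12, p13.
From p13 via λ: add p2, p4.
No new states can be added; the closed set is {p0, p1, p2, p4, p6, p8, p10, p12, p13}.

{p0, p1, p2, p4, p6, p8, p10, p12, p13}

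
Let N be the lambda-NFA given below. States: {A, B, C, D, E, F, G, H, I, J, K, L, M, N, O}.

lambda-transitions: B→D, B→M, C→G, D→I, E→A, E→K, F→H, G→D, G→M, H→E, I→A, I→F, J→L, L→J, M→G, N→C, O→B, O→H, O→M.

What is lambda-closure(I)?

Start with {I}.
From I via lambda: add A, F.
From F via lambda: add H.
From H via lambda: add E.
From E via lambda: add K.
No new states can be added; the closed set is {A, E, F, H, I, K}.

{A, E, F, H, I, K}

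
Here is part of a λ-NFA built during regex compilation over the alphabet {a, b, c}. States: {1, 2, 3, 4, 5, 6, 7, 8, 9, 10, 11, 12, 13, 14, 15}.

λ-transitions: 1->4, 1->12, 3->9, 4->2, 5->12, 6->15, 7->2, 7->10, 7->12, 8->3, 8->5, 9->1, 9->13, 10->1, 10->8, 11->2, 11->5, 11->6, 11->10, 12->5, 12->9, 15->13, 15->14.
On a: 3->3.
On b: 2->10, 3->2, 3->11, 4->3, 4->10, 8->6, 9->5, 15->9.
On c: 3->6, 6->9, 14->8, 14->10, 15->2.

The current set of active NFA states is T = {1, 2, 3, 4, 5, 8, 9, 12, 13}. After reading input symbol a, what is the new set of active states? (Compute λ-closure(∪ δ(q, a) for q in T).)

3 on a → {3}.
No a-transition from 1, 2, 4, 5, 8, 9, 12, 13.
Union after reading a: {3}.
Now take the λ-closure:
From 3 via λ: add 9.
From 9 via λ: add 1, 13.
From 1 via λ: add 4, 12.
From 4 via λ: add 2.
From 12 via λ: add 5.
No new states can be added; the closed set is {1, 2, 3, 4, 5, 9, 12, 13}.

{1, 2, 3, 4, 5, 9, 12, 13}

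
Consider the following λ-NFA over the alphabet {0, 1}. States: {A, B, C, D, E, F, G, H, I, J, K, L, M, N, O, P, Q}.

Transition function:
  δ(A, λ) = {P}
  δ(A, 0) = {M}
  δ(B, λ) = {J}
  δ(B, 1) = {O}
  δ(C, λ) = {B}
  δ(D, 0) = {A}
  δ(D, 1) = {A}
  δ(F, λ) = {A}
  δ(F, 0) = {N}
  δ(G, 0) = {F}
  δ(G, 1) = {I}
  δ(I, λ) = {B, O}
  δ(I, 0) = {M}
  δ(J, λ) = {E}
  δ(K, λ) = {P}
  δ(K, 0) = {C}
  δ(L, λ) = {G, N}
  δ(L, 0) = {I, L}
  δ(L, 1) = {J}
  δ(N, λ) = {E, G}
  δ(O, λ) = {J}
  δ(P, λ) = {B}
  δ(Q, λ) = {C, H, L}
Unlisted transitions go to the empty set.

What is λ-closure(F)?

{A, B, E, F, J, P}

Start with {F}.
From F via λ: add A.
From A via λ: add P.
From P via λ: add B.
From B via λ: add J.
From J via λ: add E.
No new states can be added; the closed set is {A, B, E, F, J, P}.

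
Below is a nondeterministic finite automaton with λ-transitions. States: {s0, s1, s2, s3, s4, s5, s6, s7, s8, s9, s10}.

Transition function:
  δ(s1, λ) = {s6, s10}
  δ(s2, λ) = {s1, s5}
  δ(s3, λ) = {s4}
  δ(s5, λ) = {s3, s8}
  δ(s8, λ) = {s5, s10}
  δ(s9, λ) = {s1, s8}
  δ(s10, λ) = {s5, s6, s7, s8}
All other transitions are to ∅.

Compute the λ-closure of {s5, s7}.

{s3, s4, s5, s6, s7, s8, s10}

Start with {s5, s7}.
From s5 via λ: add s3, s8.
From s3 via λ: add s4.
From s8 via λ: add s10.
From s10 via λ: add s6.
No new states can be added; the closed set is {s3, s4, s5, s6, s7, s8, s10}.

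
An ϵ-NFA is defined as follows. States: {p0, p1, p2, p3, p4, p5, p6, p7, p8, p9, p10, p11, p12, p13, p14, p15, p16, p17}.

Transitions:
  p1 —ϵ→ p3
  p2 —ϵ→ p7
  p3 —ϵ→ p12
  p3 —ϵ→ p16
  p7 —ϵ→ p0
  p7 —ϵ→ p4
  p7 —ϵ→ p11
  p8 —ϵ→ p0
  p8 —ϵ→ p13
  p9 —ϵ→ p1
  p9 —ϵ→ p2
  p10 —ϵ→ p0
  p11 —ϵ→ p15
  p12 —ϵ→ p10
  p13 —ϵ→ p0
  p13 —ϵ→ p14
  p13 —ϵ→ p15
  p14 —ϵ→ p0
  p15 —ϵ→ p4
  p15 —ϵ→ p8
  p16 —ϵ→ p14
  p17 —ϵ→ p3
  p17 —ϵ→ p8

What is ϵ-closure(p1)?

Start with {p1}.
From p1 via ϵ: add p3.
From p3 via ϵ: add p12, p16.
From p12 via ϵ: add p10.
From p16 via ϵ: add p14.
From p10 via ϵ: add p0.
No new states can be added; the closed set is {p0, p1, p3, p10, p12, p14, p16}.

{p0, p1, p3, p10, p12, p14, p16}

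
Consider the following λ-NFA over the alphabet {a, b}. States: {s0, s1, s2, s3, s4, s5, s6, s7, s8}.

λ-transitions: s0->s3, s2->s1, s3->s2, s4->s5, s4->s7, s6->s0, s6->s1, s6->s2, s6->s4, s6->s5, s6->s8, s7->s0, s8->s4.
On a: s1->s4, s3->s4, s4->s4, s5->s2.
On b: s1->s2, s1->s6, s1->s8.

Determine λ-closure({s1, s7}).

Start with {s1, s7}.
From s7 via λ: add s0.
From s0 via λ: add s3.
From s3 via λ: add s2.
No new states can be added; the closed set is {s0, s1, s2, s3, s7}.

{s0, s1, s2, s3, s7}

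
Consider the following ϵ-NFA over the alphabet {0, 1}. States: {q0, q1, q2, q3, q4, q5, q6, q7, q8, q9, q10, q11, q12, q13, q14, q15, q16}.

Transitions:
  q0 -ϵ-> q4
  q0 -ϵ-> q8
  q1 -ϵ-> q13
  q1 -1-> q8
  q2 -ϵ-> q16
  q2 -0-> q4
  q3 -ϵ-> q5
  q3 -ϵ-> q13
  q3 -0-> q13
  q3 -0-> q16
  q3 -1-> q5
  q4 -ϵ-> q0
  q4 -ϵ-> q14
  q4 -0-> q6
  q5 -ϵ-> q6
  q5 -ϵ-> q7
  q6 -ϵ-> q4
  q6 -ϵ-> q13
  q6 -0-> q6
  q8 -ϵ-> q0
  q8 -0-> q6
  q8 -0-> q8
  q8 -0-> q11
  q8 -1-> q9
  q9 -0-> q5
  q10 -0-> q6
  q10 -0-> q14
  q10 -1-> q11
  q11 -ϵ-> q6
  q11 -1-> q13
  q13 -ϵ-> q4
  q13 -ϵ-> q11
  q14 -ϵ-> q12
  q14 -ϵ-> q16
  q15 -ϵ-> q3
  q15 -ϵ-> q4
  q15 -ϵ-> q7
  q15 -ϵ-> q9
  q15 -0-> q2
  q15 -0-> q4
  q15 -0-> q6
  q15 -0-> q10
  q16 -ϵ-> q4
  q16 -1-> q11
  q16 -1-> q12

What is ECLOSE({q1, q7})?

{q0, q1, q4, q6, q7, q8, q11, q12, q13, q14, q16}

Start with {q1, q7}.
From q1 via ϵ: add q13.
From q13 via ϵ: add q4, q11.
From q4 via ϵ: add q0, q14.
From q11 via ϵ: add q6.
From q0 via ϵ: add q8.
From q14 via ϵ: add q12, q16.
No new states can be added; the closed set is {q0, q1, q4, q6, q7, q8, q11, q12, q13, q14, q16}.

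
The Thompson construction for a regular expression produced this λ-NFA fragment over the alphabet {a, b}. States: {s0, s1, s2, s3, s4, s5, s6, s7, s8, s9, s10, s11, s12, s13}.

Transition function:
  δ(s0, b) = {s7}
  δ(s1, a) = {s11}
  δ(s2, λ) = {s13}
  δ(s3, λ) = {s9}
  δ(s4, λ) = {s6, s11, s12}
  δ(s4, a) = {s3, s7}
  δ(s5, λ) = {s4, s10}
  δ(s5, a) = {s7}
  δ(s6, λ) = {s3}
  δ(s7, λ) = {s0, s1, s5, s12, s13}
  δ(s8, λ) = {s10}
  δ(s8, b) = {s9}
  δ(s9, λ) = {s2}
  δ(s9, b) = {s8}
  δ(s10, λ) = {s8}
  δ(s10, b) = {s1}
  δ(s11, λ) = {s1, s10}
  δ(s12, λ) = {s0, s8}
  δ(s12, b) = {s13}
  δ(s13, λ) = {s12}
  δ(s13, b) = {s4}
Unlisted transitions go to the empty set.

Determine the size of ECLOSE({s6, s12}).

9

Start with {s6, s12}.
From s6 via λ: add s3.
From s12 via λ: add s0, s8.
From s3 via λ: add s9.
From s8 via λ: add s10.
From s9 via λ: add s2.
From s2 via λ: add s13.
λ-closure = {s0, s2, s3, s6, s8, s9, s10, s12, s13}, which has 9 states.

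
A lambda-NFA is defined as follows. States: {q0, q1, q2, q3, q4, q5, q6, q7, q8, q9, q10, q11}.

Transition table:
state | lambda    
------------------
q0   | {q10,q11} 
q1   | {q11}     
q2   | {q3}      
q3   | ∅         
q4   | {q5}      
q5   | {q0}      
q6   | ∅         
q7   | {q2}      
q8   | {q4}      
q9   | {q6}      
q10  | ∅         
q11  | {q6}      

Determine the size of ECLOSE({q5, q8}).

7

Start with {q5, q8}.
From q5 via lambda: add q0.
From q8 via lambda: add q4.
From q0 via lambda: add q10, q11.
From q11 via lambda: add q6.
lambda-closure = {q0, q4, q5, q6, q8, q10, q11}, which has 7 states.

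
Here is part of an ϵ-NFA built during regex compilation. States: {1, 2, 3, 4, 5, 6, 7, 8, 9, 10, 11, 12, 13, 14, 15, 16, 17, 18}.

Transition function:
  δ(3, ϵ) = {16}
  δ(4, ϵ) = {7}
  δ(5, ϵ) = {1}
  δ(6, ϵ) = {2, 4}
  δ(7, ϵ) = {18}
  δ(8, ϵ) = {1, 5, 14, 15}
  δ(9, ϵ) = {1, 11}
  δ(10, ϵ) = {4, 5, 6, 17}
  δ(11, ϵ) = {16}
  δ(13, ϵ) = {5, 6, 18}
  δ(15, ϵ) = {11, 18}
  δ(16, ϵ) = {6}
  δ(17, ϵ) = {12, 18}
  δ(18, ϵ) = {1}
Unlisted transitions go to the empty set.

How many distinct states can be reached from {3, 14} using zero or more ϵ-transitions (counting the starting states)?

Start with {3, 14}.
From 3 via ϵ: add 16.
From 16 via ϵ: add 6.
From 6 via ϵ: add 2, 4.
From 4 via ϵ: add 7.
From 7 via ϵ: add 18.
From 18 via ϵ: add 1.
ϵ-closure = {1, 2, 3, 4, 6, 7, 14, 16, 18}, which has 9 states.

9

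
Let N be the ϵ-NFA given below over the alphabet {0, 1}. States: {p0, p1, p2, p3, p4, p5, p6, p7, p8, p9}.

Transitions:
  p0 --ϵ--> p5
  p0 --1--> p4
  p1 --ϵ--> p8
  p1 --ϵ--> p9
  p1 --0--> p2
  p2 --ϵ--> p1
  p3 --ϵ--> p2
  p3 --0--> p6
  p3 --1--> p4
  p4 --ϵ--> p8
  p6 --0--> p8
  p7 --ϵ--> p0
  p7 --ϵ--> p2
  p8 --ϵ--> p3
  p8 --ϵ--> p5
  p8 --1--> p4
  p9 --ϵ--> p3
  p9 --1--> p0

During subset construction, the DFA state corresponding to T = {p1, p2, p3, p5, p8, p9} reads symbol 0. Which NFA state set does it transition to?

p1 on 0 → {p2}.
p3 on 0 → {p6}.
No 0-transition from p2, p5, p8, p9.
Union after reading 0: {p2, p6}.
Now take the ϵ-closure:
From p2 via ϵ: add p1.
From p1 via ϵ: add p8, p9.
From p8 via ϵ: add p3, p5.
No new states can be added; the closed set is {p1, p2, p3, p5, p6, p8, p9}.

{p1, p2, p3, p5, p6, p8, p9}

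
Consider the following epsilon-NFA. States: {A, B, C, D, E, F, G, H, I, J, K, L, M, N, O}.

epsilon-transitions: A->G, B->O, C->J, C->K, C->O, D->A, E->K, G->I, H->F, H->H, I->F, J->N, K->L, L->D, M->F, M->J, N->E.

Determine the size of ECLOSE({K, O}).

8

Start with {K, O}.
From K via epsilon: add L.
From L via epsilon: add D.
From D via epsilon: add A.
From A via epsilon: add G.
From G via epsilon: add I.
From I via epsilon: add F.
epsilon-closure = {A, D, F, G, I, K, L, O}, which has 8 states.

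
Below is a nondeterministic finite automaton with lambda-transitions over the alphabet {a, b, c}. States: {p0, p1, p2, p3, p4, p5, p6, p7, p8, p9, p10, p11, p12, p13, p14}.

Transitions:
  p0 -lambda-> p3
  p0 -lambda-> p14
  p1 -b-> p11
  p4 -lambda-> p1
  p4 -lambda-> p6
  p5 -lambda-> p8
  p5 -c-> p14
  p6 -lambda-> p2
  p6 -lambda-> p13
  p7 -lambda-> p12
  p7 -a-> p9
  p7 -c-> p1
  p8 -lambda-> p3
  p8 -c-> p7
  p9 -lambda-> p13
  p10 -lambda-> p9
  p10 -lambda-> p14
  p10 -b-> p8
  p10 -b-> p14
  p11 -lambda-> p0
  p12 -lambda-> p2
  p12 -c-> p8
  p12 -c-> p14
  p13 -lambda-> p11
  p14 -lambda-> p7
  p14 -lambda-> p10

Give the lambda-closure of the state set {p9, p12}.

{p0, p2, p3, p7, p9, p10, p11, p12, p13, p14}

Start with {p9, p12}.
From p9 via lambda: add p13.
From p12 via lambda: add p2.
From p13 via lambda: add p11.
From p11 via lambda: add p0.
From p0 via lambda: add p3, p14.
From p14 via lambda: add p7, p10.
No new states can be added; the closed set is {p0, p2, p3, p7, p9, p10, p11, p12, p13, p14}.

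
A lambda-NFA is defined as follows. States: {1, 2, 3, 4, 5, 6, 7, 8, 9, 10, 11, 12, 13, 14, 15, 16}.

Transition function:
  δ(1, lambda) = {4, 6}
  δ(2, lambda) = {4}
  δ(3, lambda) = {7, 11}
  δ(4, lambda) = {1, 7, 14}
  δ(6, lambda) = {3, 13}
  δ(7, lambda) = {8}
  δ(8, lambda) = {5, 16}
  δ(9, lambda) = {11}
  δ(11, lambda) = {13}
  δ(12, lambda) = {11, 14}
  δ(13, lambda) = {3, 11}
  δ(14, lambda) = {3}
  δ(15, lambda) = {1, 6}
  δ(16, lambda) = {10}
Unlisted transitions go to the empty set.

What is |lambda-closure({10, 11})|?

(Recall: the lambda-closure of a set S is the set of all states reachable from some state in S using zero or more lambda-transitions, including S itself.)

8

Start with {10, 11}.
From 11 via lambda: add 13.
From 13 via lambda: add 3.
From 3 via lambda: add 7.
From 7 via lambda: add 8.
From 8 via lambda: add 5, 16.
lambda-closure = {3, 5, 7, 8, 10, 11, 13, 16}, which has 8 states.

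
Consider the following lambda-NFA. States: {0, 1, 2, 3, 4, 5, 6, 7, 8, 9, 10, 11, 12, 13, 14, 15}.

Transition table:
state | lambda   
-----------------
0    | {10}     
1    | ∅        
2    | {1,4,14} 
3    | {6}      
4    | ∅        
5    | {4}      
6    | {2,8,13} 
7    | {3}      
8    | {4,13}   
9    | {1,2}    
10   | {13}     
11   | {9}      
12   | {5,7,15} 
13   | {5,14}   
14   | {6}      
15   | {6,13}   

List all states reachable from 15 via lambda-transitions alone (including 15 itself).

Start with {15}.
From 15 via lambda: add 6, 13.
From 6 via lambda: add 2, 8.
From 13 via lambda: add 5, 14.
From 2 via lambda: add 1, 4.
No new states can be added; the closed set is {1, 2, 4, 5, 6, 8, 13, 14, 15}.

{1, 2, 4, 5, 6, 8, 13, 14, 15}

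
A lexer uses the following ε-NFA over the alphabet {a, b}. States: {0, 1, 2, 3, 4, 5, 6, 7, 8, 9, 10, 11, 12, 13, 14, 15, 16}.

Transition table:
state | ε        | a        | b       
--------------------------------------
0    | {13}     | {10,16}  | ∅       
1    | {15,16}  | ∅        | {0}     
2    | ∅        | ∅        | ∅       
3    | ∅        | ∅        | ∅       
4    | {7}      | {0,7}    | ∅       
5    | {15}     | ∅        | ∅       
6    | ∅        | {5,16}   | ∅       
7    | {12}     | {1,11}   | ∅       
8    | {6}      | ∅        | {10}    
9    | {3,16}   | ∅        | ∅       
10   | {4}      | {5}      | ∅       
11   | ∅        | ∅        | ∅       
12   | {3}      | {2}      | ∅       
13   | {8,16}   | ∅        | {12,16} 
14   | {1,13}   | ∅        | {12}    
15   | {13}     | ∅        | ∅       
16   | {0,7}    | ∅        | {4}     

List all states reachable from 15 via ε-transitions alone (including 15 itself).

{0, 3, 6, 7, 8, 12, 13, 15, 16}

Start with {15}.
From 15 via ε: add 13.
From 13 via ε: add 8, 16.
From 8 via ε: add 6.
From 16 via ε: add 0, 7.
From 7 via ε: add 12.
From 12 via ε: add 3.
No new states can be added; the closed set is {0, 3, 6, 7, 8, 12, 13, 15, 16}.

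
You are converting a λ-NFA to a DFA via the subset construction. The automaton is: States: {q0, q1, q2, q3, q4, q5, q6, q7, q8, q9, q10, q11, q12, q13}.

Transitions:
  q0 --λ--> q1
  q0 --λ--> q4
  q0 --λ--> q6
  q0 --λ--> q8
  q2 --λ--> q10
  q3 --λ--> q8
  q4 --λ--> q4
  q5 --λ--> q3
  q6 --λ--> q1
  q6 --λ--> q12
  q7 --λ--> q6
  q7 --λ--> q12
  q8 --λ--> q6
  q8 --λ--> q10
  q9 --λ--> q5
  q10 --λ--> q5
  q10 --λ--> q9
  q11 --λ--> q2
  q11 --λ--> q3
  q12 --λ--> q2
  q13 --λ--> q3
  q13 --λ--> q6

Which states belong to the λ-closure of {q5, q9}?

{q1, q2, q3, q5, q6, q8, q9, q10, q12}

Start with {q5, q9}.
From q5 via λ: add q3.
From q3 via λ: add q8.
From q8 via λ: add q6, q10.
From q6 via λ: add q1, q12.
From q12 via λ: add q2.
No new states can be added; the closed set is {q1, q2, q3, q5, q6, q8, q9, q10, q12}.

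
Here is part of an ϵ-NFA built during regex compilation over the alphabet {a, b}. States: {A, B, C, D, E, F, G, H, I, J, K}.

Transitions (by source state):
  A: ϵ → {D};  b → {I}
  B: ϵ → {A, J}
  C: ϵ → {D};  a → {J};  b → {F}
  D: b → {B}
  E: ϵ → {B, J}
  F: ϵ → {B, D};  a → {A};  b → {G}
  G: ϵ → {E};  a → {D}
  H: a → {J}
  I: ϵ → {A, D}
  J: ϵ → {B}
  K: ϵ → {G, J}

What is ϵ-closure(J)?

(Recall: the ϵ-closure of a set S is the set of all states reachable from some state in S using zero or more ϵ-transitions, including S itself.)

Start with {J}.
From J via ϵ: add B.
From B via ϵ: add A.
From A via ϵ: add D.
No new states can be added; the closed set is {A, B, D, J}.

{A, B, D, J}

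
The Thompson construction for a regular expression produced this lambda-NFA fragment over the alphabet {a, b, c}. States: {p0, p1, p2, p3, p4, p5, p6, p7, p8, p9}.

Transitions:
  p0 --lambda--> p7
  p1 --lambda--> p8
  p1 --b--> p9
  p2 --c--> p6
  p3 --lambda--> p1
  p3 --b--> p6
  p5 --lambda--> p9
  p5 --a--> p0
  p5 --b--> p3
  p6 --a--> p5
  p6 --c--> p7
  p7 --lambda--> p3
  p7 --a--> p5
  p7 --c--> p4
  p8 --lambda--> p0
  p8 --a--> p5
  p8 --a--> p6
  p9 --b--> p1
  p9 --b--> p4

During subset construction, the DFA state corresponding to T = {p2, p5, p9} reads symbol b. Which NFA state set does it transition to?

p5 on b → {p3}.
p9 on b → {p1, p4}.
No b-transition from p2.
Union after reading b: {p1, p3, p4}.
Now take the lambda-closure:
From p1 via lambda: add p8.
From p8 via lambda: add p0.
From p0 via lambda: add p7.
No new states can be added; the closed set is {p0, p1, p3, p4, p7, p8}.

{p0, p1, p3, p4, p7, p8}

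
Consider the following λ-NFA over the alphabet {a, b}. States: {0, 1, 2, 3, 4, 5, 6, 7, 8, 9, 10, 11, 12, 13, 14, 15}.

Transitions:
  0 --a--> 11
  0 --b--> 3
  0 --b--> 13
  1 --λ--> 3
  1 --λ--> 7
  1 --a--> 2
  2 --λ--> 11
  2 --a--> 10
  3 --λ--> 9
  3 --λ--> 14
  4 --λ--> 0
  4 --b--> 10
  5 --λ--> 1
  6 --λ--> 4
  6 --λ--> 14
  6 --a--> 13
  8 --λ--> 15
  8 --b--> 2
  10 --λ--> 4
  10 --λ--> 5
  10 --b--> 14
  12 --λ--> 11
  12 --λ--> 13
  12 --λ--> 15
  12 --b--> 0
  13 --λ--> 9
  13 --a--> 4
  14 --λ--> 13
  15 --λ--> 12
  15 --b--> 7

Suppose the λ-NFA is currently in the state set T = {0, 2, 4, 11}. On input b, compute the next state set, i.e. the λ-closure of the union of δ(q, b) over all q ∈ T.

{0, 1, 3, 4, 5, 7, 9, 10, 13, 14}

0 on b → {3, 13}.
4 on b → {10}.
No b-transition from 2, 11.
Union after reading b: {3, 10, 13}.
Now take the λ-closure:
From 3 via λ: add 9, 14.
From 10 via λ: add 4, 5.
From 4 via λ: add 0.
From 5 via λ: add 1.
From 1 via λ: add 7.
No new states can be added; the closed set is {0, 1, 3, 4, 5, 7, 9, 10, 13, 14}.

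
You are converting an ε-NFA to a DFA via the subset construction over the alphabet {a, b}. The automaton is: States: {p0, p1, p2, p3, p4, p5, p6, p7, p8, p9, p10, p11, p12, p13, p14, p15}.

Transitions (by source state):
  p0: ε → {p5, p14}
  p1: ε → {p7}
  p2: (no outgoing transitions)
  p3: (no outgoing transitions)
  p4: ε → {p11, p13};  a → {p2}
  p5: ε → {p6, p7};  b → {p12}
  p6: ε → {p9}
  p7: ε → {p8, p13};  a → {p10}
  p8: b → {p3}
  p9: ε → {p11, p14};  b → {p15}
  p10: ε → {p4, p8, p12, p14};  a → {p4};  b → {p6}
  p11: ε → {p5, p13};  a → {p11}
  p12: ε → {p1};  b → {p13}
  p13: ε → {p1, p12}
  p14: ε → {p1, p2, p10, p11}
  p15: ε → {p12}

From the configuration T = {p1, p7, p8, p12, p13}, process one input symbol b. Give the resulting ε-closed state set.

p8 on b → {p3}.
p12 on b → {p13}.
No b-transition from p1, p7, p13.
Union after reading b: {p3, p13}.
Now take the ε-closure:
From p13 via ε: add p1, p12.
From p1 via ε: add p7.
From p7 via ε: add p8.
No new states can be added; the closed set is {p1, p3, p7, p8, p12, p13}.

{p1, p3, p7, p8, p12, p13}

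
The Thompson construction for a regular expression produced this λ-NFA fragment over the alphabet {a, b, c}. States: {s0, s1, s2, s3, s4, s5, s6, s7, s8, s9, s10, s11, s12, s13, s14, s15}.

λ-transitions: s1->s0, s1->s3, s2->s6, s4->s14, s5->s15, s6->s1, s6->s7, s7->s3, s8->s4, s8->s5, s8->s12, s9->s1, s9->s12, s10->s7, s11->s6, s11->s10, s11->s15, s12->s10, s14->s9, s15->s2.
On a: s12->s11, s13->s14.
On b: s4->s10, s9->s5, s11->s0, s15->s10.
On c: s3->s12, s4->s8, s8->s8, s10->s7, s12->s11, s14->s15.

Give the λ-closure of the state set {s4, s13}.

{s0, s1, s3, s4, s7, s9, s10, s12, s13, s14}

Start with {s4, s13}.
From s4 via λ: add s14.
From s14 via λ: add s9.
From s9 via λ: add s1, s12.
From s1 via λ: add s0, s3.
From s12 via λ: add s10.
From s10 via λ: add s7.
No new states can be added; the closed set is {s0, s1, s3, s4, s7, s9, s10, s12, s13, s14}.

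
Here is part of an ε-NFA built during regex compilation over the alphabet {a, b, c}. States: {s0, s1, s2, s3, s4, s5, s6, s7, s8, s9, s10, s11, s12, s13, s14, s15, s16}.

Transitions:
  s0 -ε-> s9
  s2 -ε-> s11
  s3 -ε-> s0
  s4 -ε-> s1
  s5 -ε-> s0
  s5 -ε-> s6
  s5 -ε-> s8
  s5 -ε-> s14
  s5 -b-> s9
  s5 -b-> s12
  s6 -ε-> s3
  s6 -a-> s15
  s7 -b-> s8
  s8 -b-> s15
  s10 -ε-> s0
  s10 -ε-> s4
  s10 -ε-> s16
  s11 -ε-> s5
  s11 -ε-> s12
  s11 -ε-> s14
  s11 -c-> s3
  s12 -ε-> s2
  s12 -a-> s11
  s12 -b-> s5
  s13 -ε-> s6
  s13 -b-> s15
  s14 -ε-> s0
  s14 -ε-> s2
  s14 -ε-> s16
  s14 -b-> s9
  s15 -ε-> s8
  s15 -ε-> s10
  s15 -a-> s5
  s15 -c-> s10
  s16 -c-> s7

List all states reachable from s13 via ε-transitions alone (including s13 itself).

{s0, s3, s6, s9, s13}

Start with {s13}.
From s13 via ε: add s6.
From s6 via ε: add s3.
From s3 via ε: add s0.
From s0 via ε: add s9.
No new states can be added; the closed set is {s0, s3, s6, s9, s13}.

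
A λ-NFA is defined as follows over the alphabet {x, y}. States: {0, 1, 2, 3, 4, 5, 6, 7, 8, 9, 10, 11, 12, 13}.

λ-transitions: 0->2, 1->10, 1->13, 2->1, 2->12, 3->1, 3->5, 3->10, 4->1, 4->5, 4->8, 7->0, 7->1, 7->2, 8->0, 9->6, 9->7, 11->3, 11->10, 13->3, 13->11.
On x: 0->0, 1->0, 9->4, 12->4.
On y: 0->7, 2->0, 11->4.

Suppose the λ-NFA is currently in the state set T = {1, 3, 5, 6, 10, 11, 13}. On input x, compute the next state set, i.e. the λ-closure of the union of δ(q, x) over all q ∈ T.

1 on x → {0}.
No x-transition from 3, 5, 6, 10, 11, 13.
Union after reading x: {0}.
Now take the λ-closure:
From 0 via λ: add 2.
From 2 via λ: add 1, 12.
From 1 via λ: add 10, 13.
From 13 via λ: add 3, 11.
From 3 via λ: add 5.
No new states can be added; the closed set is {0, 1, 2, 3, 5, 10, 11, 12, 13}.

{0, 1, 2, 3, 5, 10, 11, 12, 13}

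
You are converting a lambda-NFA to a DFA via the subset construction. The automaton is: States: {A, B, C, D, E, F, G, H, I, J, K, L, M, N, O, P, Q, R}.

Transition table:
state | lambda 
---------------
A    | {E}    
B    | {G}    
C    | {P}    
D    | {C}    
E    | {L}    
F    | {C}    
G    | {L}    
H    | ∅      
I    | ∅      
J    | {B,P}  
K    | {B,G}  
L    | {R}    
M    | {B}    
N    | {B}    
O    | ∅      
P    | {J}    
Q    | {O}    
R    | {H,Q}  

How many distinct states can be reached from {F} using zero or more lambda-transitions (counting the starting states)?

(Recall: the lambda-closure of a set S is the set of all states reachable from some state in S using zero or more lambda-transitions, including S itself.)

Start with {F}.
From F via lambda: add C.
From C via lambda: add P.
From P via lambda: add J.
From J via lambda: add B.
From B via lambda: add G.
From G via lambda: add L.
From L via lambda: add R.
From R via lambda: add H, Q.
From Q via lambda: add O.
lambda-closure = {B, C, F, G, H, J, L, O, P, Q, R}, which has 11 states.

11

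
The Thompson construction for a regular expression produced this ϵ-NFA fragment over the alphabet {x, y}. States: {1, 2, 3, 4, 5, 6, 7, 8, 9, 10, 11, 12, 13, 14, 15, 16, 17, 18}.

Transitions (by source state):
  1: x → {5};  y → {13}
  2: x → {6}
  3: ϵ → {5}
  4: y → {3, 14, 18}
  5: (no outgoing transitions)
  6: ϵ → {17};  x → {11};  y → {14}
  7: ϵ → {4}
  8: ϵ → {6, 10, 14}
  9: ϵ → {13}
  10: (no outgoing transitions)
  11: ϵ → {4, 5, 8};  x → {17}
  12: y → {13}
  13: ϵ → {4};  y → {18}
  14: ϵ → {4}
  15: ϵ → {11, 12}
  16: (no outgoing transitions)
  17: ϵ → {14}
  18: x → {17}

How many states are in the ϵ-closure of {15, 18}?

Start with {15, 18}.
From 15 via ϵ: add 11, 12.
From 11 via ϵ: add 4, 5, 8.
From 8 via ϵ: add 6, 10, 14.
From 6 via ϵ: add 17.
ϵ-closure = {4, 5, 6, 8, 10, 11, 12, 14, 15, 17, 18}, which has 11 states.

11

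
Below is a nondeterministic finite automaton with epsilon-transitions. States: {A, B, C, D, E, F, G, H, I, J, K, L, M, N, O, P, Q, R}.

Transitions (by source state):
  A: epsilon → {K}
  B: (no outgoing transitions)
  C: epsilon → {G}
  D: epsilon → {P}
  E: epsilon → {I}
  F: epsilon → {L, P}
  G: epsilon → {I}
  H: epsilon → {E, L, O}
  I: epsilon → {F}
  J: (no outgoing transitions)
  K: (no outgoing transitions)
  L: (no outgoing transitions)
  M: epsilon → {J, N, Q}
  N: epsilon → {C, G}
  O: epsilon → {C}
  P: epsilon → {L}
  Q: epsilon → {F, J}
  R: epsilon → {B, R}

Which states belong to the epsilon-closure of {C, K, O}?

Start with {C, K, O}.
From C via epsilon: add G.
From G via epsilon: add I.
From I via epsilon: add F.
From F via epsilon: add L, P.
No new states can be added; the closed set is {C, F, G, I, K, L, O, P}.

{C, F, G, I, K, L, O, P}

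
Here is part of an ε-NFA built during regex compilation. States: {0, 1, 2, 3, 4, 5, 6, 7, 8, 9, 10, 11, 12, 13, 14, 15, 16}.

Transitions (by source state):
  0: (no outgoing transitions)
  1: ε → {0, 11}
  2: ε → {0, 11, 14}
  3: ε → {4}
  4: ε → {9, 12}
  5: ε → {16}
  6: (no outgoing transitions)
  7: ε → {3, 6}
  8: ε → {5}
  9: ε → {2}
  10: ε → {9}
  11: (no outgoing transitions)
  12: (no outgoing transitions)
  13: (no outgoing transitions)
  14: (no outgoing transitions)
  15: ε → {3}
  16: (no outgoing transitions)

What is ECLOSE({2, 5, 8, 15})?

Start with {2, 5, 8, 15}.
From 2 via ε: add 0, 11, 14.
From 5 via ε: add 16.
From 15 via ε: add 3.
From 3 via ε: add 4.
From 4 via ε: add 9, 12.
No new states can be added; the closed set is {0, 2, 3, 4, 5, 8, 9, 11, 12, 14, 15, 16}.

{0, 2, 3, 4, 5, 8, 9, 11, 12, 14, 15, 16}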